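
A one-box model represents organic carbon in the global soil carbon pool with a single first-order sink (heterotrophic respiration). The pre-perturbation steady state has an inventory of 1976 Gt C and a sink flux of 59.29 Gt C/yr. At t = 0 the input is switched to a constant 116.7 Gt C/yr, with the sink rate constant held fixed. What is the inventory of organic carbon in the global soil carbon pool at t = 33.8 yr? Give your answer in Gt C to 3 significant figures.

3200 Gt C

τ = M₀/F₀ = 1976/59.29 = 33.33 yr; rate constant k = 1/τ.
New steady state M_∞ = F₁/k = F₁·τ = 116.7 × 33.33 = 3889.3 Gt C.
M(t) = M_∞ + (M₀ − M_∞)·e^(−t/τ); t/τ = 33.8/33.33 = 1.014, so e^(−t/τ) = 0.3627.
M(t) = 3889.3 − 1913 × 0.3627 = 3195.4 Gt C.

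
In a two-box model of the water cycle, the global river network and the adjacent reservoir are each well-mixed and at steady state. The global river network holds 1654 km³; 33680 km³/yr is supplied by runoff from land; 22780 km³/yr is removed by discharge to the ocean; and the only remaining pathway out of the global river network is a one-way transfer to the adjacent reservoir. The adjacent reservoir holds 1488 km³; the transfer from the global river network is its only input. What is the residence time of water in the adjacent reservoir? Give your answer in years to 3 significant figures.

0.137 yr

Balance the global river network: ΣF_in = 33680 km³/yr.
Transfer to the adjacent reservoir = ΣF_in − (22780) = 10900 km³/yr.
At steady state the output of the adjacent reservoir equals its input, 10900 km³/yr.
τ = M / F = 1488 / 10900 = 0.1365 yr.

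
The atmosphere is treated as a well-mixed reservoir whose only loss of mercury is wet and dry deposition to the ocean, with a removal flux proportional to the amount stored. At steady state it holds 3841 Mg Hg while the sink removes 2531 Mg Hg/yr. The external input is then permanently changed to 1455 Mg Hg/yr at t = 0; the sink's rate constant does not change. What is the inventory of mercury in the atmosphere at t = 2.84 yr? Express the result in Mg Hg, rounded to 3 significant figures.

Residence time τ = M₀/F₀ = 1.518 yr. The eventual steady state is M_∞ = M₀·(F₁/F₀) = 3841 × 1455/2531 = 2208.1 Mg Hg.
The anomaly ΔM(t) = M(t) − M_∞ decays as ΔM₀·e^(−t/τ) with ΔM₀ = 3841 − 2208.1 = 1633 Mg Hg.
At t = 2.84 yr, e^(−t/τ) = e^(−1.871) = 0.1539, so ΔM = 251.3 Mg Hg and M = 2208.1 + 251.3 = 2459.4 Mg Hg.

2460 Mg Hg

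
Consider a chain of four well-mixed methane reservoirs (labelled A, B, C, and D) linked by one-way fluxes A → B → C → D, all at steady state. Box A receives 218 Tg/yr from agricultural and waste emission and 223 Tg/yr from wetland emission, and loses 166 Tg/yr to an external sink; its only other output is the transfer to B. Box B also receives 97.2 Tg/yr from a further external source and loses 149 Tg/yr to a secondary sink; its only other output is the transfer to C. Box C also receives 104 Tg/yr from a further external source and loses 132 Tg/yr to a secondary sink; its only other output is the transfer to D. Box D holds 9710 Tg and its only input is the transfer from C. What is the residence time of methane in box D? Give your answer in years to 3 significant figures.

49.7 yr

Box A: F(A→B) = (218 + 223) − 166 = 275.00 Tg/yr.
Box B: F(B→C) = (275.00 + 97.2) − 149 = 223.20 Tg/yr.
Box C: F(C→D) = (223.20 + 104) − 132 = 195.20 Tg/yr.
Box D throughput = its input = 195.20 Tg/yr; τ = 9710 / 195.20 = 49.74 yr.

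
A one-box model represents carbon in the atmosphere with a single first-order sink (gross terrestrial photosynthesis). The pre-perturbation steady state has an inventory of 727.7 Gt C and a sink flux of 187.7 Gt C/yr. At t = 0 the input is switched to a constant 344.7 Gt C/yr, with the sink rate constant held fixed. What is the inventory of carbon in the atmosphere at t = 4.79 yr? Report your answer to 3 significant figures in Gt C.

The sink rate constant is k = F₀/M₀ = 187.7/727.7 = 0.2579 yr⁻¹.
Solving dM/dt = F₁ − kM with M(0) = M₀ gives M(t) = F₁/k + (M₀ − F₁/k)·e^(−kt).
F₁/k = 344.7/0.2579 = 1336.4 Gt C; kt = 0.2579 × 4.79 = 1.236, e^(−kt) = 0.2907.
M(4.79) = 1336.4 + (727.7 − 1336.4) × 0.2907 = 1336.4 − 176.9 = 1159.4 Gt C.

1160 Gt C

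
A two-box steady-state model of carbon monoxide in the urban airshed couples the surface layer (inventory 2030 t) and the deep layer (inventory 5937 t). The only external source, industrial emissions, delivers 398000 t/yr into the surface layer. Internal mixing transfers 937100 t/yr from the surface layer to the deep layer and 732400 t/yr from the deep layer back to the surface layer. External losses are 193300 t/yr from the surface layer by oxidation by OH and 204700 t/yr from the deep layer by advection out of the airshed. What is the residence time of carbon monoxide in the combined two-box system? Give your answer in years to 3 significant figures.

0.0200 yr

For the system as a whole, the A↔B exchange is internal and contributes nothing to the throughput; only the external sinks remove mass.
M_total = 2030 + 5937 = 7967.0 t.
ΣF_external_out = 193300 + 204700 = 398000 t/yr.
τ = M_total / ΣF_ext = 7967.0 / 398000 = 0.02002 yr.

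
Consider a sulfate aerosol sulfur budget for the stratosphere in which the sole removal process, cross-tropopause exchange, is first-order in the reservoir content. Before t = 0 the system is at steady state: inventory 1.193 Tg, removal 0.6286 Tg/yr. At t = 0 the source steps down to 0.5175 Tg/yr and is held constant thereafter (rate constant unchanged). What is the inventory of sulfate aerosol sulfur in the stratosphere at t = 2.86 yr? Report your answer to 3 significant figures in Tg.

1.03 Tg

Residence time τ = M₀/F₀ = 1.898 yr. The eventual steady state is M_∞ = M₀·(F₁/F₀) = 1.193 × 0.5175/0.6286 = 0.98215 Tg.
The anomaly ΔM(t) = M(t) − M_∞ decays as ΔM₀·e^(−t/τ) with ΔM₀ = 1.193 − 0.98215 = 0.2109 Tg.
At t = 2.86 yr, e^(−t/τ) = e^(−1.507) = 0.2216, so ΔM = 0.04672 Tg and M = 0.98215 + 0.04672 = 1.0289 Tg.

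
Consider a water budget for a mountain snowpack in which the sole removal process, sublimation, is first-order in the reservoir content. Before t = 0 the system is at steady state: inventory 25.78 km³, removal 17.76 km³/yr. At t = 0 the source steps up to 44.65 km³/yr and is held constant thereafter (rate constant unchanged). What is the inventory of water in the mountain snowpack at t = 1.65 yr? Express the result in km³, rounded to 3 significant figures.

τ = M₀/F₀ = 25.78/17.76 = 1.452 yr; rate constant k = 1/τ.
New steady state M_∞ = F₁/k = F₁·τ = 44.65 × 1.452 = 64.813 km³.
M(t) = M_∞ + (M₀ − M_∞)·e^(−t/τ); t/τ = 1.65/1.452 = 1.137, so e^(−t/τ) = 0.3209.
M(t) = 64.813 − 39.03 × 0.3209 = 52.288 km³.

52.3 km³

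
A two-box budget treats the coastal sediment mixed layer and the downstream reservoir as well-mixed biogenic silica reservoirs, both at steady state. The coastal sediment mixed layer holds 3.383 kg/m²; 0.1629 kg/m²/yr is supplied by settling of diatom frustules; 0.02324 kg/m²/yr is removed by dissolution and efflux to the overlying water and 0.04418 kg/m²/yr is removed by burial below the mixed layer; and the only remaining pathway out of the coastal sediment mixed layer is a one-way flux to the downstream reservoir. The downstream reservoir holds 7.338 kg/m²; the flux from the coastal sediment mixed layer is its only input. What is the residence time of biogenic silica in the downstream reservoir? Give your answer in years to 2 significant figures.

Balance the coastal sediment mixed layer: ΣF_in = 0.16290 kg/m²/yr.
Flux to the downstream reservoir = ΣF_in − (0.02324 + 0.04418) = 0.095480 kg/m²/yr.
At steady state the output of the downstream reservoir equals its input, 0.095480 kg/m²/yr.
τ = M / F = 7.338 / 0.095480 = 76.85 yr.

77 yr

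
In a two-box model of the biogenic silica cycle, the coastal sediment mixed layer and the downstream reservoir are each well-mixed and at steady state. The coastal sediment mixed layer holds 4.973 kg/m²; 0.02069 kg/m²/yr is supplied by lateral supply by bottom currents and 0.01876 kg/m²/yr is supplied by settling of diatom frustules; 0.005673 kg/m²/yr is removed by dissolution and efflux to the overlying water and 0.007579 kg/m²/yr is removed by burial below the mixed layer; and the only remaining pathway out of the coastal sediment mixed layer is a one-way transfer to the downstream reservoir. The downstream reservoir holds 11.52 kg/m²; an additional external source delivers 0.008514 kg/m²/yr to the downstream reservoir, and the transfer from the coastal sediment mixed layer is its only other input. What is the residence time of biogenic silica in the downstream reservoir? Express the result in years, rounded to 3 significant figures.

332 yr

Balance the coastal sediment mixed layer: ΣF_in = 0.02069 + 0.01876 = 0.039450 kg/m²/yr.
Transfer to the downstream reservoir = ΣF_in − (0.005673 + 0.007579) = 0.026198 kg/m²/yr.
Total input to the downstream reservoir = 0.026198 + 0.008514 = 0.034712 kg/m²/yr; at steady state this equals its total output.
τ = M / F = 11.52 / 0.034712 = 331.9 yr.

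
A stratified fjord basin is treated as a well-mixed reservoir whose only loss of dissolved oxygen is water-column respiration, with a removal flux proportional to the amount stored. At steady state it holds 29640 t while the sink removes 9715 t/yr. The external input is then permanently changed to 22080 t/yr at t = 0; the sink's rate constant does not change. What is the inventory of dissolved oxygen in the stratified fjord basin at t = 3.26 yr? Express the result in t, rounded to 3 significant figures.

τ = M₀/F₀ = 29640/9715 = 3.051 yr; rate constant k = 1/τ.
New steady state M_∞ = F₁/k = F₁·τ = 22080 × 3.051 = 67365 t.
M(t) = M_∞ + (M₀ − M_∞)·e^(−t/τ); t/τ = 3.26/3.051 = 1.069, so e^(−t/τ) = 0.3435.
M(t) = 67365 − 37730 × 0.3435 = 54406 t.

54400 t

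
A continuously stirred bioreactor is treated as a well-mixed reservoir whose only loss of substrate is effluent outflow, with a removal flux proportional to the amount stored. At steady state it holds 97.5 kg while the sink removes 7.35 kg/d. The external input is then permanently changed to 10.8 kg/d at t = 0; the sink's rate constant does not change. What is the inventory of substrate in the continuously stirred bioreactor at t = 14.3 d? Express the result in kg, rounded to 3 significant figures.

128 kg

Residence time τ = M₀/F₀ = 13.27 d. The eventual steady state is M_∞ = M₀·(F₁/F₀) = 97.5 × 10.8/7.35 = 143.27 kg.
The anomaly ΔM(t) = M(t) − M_∞ decays as ΔM₀·e^(−t/τ) with ΔM₀ = 97.5 − 143.27 = −45.77 kg.
At t = 14.3 d, e^(−t/τ) = e^(−1.078) = 0.3403, so ΔM = −15.57 kg and M = 143.27 − 15.57 = 127.69 kg.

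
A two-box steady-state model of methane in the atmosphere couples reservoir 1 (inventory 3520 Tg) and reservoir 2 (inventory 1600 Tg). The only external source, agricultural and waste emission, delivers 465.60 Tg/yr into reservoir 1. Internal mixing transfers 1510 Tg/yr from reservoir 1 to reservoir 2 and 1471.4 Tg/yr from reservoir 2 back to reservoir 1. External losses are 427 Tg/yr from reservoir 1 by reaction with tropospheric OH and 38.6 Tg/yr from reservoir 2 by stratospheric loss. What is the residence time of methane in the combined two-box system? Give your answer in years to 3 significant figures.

11.0 yr

Residence time in the combined system uses the total inventory and the total *external* removal — internal exchanges between the two boxes cancel.
M_total = 3520 + 1600 = 5120.0 Tg.
ΣF_external_out = 427 + 38.6 = 465.60 Tg/yr.
τ = M_total / ΣF_ext = 5120.0 / 465.60 = 11.00 yr.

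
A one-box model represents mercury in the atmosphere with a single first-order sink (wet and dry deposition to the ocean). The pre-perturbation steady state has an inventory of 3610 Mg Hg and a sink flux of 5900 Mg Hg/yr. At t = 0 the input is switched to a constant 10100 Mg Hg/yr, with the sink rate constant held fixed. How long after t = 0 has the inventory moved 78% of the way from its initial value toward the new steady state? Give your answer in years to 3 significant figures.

0.926 yr

τ = M₀/F₀ = 3610/5900 = 0.6119 yr.
The remaining gap fraction is e^(−t/τ); 78% covered ⇒ e^(−t/τ) = 0.220.
t = −τ ln(0.220) = 0.6119 × 1.514 = 0.9264 yr.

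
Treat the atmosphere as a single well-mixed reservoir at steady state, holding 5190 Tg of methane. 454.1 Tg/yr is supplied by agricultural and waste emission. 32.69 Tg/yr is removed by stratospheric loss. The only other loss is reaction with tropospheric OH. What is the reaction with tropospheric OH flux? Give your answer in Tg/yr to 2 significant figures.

At steady state ΣF_in = ΣF_out.
ΣF_in = 454.10 Tg/yr.
Reaction with tropospheric OH flux = ΣF_in − (32.69) = 454.10 − 32.69 = 421.4 Tg/yr.

420 Tg/yr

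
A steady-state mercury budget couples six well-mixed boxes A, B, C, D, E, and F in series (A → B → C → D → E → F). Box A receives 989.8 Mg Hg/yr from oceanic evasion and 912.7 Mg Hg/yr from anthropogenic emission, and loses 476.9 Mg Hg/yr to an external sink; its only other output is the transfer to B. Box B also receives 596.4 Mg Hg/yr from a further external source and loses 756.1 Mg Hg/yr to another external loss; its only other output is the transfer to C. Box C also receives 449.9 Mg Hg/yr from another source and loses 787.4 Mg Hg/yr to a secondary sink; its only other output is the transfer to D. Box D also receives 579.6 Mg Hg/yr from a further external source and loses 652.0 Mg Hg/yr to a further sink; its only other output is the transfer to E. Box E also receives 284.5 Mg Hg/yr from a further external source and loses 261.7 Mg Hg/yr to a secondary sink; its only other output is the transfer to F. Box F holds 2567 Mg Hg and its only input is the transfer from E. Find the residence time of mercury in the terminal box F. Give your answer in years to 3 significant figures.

2.92 yr

Box A: F(A→B) = (989.8 + 912.7) − 476.9 = 1425.6 Mg Hg/yr.
Box B: F(B→C) = (1425.6 + 596.4) − 756.1 = 1265.9 Mg Hg/yr.
Box C: F(C→D) = (1265.9 + 449.9) − 787.4 = 928.40 Mg Hg/yr.
Box D: F(D→E) = (928.40 + 579.6) − 652.0 = 856.00 Mg Hg/yr.
Box E: F(E→F) = (856.00 + 284.5) − 261.7 = 878.80 Mg Hg/yr.
Box F throughput = its input = 878.80 Mg Hg/yr; τ = 2567 / 878.80 = 2.921 yr.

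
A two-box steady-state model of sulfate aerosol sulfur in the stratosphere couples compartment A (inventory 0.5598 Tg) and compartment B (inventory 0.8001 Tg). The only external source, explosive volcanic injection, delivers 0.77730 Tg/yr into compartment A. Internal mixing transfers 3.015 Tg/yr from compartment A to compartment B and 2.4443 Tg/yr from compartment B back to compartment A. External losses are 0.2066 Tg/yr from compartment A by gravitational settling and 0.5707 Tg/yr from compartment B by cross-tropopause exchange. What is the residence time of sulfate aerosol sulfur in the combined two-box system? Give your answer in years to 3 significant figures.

For the system as a whole, the A↔B exchange is internal and contributes nothing to the throughput; only the external sinks remove mass.
M_total = 0.5598 + 0.8001 = 1.3599 Tg.
ΣF_external_out = 0.2066 + 0.5707 = 0.77730 Tg/yr.
τ = M_total / ΣF_ext = 1.3599 / 0.77730 = 1.750 yr.

1.75 yr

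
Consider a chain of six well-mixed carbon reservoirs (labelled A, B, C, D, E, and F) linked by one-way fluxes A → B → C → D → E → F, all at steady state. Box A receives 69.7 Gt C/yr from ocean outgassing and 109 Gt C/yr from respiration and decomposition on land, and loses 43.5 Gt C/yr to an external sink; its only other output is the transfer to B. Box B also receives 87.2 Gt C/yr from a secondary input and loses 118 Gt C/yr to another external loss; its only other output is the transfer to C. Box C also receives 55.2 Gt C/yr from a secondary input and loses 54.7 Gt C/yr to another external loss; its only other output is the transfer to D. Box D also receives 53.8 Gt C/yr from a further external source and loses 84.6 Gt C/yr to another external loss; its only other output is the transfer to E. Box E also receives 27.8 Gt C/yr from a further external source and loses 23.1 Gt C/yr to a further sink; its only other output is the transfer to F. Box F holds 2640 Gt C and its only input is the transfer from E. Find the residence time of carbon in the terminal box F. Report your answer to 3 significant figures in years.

Box A: F(A→B) = (69.7 + 109) − 43.5 = 135.20 Gt C/yr.
Box B: F(B→C) = (135.20 + 87.2) − 118 = 104.40 Gt C/yr.
Box C: F(C→D) = (104.40 + 55.2) − 54.7 = 104.90 Gt C/yr.
Box D: F(D→E) = (104.90 + 53.8) − 84.6 = 74.100 Gt C/yr.
Box E: F(E→F) = (74.100 + 27.8) − 23.1 = 78.800 Gt C/yr.
Box F throughput = its input = 78.800 Gt C/yr; τ = 2640 / 78.800 = 33.50 yr.

33.5 yr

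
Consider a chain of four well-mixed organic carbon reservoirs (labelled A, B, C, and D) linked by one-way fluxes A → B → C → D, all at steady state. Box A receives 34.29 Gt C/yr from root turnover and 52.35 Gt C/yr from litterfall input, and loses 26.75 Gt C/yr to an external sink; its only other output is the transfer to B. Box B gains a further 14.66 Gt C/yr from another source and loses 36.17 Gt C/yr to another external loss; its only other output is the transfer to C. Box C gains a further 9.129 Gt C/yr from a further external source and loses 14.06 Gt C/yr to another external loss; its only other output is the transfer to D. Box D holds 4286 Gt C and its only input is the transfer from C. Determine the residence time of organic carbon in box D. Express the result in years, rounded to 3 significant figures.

128 yr

Box A: F(A→B) = (34.29 + 52.35) − 26.75 = 59.890 Gt C/yr.
Box B: F(B→C) = (59.890 + 14.66) − 36.17 = 38.380 Gt C/yr.
Box C: F(C→D) = (38.380 + 9.129) − 14.06 = 33.449 Gt C/yr.
Box D throughput = its input = 33.449 Gt C/yr; τ = 4286 / 33.449 = 128.1 yr.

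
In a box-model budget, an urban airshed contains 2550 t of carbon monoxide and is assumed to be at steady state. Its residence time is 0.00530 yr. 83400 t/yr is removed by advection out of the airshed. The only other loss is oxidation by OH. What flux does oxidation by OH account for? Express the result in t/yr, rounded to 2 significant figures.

400000 t/yr

Total removal F = M/τ = 2550 / 0.00530 = 481100 t/yr.
Oxidation by OH = F − (83400) = 481100 − 83400 = 397700 t/yr.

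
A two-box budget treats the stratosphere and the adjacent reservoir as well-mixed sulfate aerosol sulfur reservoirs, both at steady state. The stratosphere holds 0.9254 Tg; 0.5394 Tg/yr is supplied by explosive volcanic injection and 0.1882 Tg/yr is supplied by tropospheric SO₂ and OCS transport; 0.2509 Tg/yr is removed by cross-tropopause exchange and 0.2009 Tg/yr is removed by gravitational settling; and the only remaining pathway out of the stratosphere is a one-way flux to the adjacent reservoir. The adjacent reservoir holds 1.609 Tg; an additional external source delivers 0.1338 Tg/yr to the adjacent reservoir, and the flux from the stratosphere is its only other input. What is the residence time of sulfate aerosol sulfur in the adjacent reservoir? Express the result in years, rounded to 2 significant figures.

Balance the stratosphere: ΣF_in = 0.5394 + 0.1882 = 0.72760 Tg/yr.
Flux to the adjacent reservoir = ΣF_in − (0.2509 + 0.2009) = 0.27580 Tg/yr.
Total input to the adjacent reservoir = 0.27580 + 0.1338 = 0.40960 Tg/yr; at steady state this equals its total output.
τ = M / F = 1.609 / 0.40960 = 3.928 yr.

3.9 yr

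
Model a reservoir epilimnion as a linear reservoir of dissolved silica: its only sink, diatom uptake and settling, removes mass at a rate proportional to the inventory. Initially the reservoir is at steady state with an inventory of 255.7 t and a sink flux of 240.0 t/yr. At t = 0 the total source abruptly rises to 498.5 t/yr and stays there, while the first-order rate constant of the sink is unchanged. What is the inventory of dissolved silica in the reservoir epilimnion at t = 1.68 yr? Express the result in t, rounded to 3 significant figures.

Residence time τ = M₀/F₀ = 1.065 yr. The eventual steady state is M_∞ = M₀·(F₁/F₀) = 255.7 × 498.5/240.0 = 531.11 t.
The anomaly ΔM(t) = M(t) − M_∞ decays as ΔM₀·e^(−t/τ) with ΔM₀ = 255.7 − 531.11 = −275.4 t.
At t = 1.68 yr, e^(−t/τ) = e^(−1.577) = 0.2066, so ΔM = −56.91 t and M = 531.11 − 56.91 = 474.20 t.

474 t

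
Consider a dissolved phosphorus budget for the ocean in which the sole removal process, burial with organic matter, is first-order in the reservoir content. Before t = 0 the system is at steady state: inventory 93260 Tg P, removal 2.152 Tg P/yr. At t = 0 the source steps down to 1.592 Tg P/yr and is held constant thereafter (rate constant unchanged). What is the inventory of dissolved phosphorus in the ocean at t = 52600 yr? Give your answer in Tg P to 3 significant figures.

76200 Tg P

Residence time τ = M₀/F₀ = 43340 yr. The eventual steady state is M_∞ = M₀·(F₁/F₀) = 93260 × 1.592/2.152 = 68992 Tg P.
The anomaly ΔM(t) = M(t) − M_∞ decays as ΔM₀·e^(−t/τ) with ΔM₀ = 93260 − 68992 = 24270 Tg P.
At t = 52600 yr, e^(−t/τ) = e^(−1.214) = 0.2971, so ΔM = 7210 Tg P and M = 68992 + 7210 = 76201 Tg P.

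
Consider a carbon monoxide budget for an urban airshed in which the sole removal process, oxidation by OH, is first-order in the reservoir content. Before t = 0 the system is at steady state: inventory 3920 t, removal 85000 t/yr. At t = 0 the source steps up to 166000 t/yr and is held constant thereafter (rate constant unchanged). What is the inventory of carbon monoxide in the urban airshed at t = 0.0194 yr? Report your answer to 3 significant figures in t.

Residence time τ = M₀/F₀ = 0.04612 yr. The eventual steady state is M_∞ = M₀·(F₁/F₀) = 3920 × 166000/85000 = 7655.5 t.
The anomaly ΔM(t) = M(t) − M_∞ decays as ΔM₀·e^(−t/τ) with ΔM₀ = 3920 − 7655.5 = −3736 t.
At t = 0.0194 yr, e^(−t/τ) = e^(−0.4207) = 0.6566, so ΔM = −2453 t and M = 7655.5 − 2453 = 5202.7 t.

5200 t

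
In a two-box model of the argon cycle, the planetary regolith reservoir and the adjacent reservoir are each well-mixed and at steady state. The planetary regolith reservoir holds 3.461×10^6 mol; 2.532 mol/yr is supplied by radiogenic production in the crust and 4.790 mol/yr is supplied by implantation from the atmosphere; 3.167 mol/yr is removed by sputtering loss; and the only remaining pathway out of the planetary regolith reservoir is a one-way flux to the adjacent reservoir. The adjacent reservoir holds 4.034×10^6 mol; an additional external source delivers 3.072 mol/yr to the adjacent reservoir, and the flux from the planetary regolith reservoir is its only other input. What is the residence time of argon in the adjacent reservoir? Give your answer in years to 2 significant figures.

Balance the planetary regolith reservoir: ΣF_in = 2.532 + 4.790 = 7.3220 mol/yr.
Flux to the adjacent reservoir = ΣF_in − (3.167) = 4.1550 mol/yr.
Total input to the adjacent reservoir = 4.1550 + 3.072 = 7.2270 mol/yr; at steady state this equals its total output.
τ = M / F = 4.034×10^6 / 7.2270 = 558200 yr.

560000 yr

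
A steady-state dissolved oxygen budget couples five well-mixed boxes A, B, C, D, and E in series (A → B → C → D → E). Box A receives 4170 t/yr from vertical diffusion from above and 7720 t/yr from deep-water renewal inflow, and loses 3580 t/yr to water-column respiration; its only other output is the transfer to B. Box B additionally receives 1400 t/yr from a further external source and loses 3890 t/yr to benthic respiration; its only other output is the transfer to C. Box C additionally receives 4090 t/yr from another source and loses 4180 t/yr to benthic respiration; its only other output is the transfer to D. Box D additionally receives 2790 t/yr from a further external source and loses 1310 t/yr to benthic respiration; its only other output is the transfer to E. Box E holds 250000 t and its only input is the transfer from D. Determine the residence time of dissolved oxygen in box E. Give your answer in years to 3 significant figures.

34.7 yr

Box A: F(A→B) = (4170 + 7720) − 3580 = 8310.0 t/yr.
Box B: F(B→C) = (8310.0 + 1400) − 3890 = 5820.0 t/yr.
Box C: F(C→D) = (5820.0 + 4090) − 4180 = 5730.0 t/yr.
Box D: F(D→E) = (5730.0 + 2790) − 1310 = 7210.0 t/yr.
Box E throughput = its input = 7210.0 t/yr; τ = 250000 / 7210.0 = 34.67 yr.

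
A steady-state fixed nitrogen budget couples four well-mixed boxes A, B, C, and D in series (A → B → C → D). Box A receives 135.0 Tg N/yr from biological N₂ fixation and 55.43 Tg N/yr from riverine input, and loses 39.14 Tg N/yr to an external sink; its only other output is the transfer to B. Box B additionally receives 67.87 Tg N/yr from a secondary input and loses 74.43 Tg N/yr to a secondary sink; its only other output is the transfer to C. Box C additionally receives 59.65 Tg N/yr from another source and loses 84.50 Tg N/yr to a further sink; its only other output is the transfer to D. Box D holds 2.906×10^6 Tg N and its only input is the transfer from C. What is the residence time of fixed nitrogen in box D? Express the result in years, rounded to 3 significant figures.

24200 yr

Box A: F(A→B) = (135.0 + 55.43) − 39.14 = 151.29 Tg N/yr.
Box B: F(B→C) = (151.29 + 67.87) − 74.43 = 144.73 Tg N/yr.
Box C: F(C→D) = (144.73 + 59.65) − 84.50 = 119.88 Tg N/yr.
Box D throughput = its input = 119.88 Tg N/yr; τ = 2.906×10^6 / 119.88 = 24240 yr.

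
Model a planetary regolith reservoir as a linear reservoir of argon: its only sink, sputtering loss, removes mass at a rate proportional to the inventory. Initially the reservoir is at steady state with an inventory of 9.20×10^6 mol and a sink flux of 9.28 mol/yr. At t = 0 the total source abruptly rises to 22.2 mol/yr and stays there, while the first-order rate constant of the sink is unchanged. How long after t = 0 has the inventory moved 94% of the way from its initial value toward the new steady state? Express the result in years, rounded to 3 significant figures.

τ = M₀/F₀ = 9.20×10^6/9.28 = 991400 yr.
The remaining gap fraction is e^(−t/τ); 94% covered ⇒ e^(−t/τ) = 0.0600.
t = −τ ln(0.0600) = 991400 × 2.813 = 2.789×10^6 yr.

2.79×10^6 yr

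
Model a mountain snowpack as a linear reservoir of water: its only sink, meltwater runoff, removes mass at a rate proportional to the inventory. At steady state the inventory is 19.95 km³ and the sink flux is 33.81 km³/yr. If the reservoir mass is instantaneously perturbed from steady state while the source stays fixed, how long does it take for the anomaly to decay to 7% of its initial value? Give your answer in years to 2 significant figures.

1.6 yr

For a linear reservoir the anomaly decays as exp(−t/τ) with τ = M/F = 19.95/33.81 = 0.5901 yr.
exp(−t/τ) = 0.07 ⇒ t = −τ ln(0.07) = 0.5901 × 2.659 = 1.569 yr.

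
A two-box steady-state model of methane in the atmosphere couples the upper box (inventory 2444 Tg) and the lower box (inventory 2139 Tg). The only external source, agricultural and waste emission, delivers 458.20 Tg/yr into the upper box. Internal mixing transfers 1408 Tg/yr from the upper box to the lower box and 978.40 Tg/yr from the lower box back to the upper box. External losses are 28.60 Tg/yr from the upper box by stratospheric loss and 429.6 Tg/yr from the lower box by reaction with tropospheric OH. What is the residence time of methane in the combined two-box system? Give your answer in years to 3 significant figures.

10.0 yr

Residence time in the combined system uses the total inventory and the total *external* removal — internal exchanges between the two boxes cancel.
M_total = 2444 + 2139 = 4583.0 Tg.
ΣF_external_out = 28.60 + 429.6 = 458.20 Tg/yr.
τ = M_total / ΣF_ext = 4583.0 / 458.20 = 10.00 yr.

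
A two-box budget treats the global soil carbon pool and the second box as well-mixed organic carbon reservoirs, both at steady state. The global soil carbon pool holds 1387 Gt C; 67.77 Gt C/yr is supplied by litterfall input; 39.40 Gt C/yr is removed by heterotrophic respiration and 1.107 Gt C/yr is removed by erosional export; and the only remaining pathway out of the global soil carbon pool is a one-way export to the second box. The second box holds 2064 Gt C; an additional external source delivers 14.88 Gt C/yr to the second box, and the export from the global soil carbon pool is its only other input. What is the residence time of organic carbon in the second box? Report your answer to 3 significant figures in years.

Balance the global soil carbon pool: ΣF_in = 67.770 Gt C/yr.
Export to the second box = ΣF_in − (39.40 + 1.107) = 27.263 Gt C/yr.
Total input to the second box = 27.263 + 14.88 = 42.143 Gt C/yr; at steady state this equals its total output.
τ = M / F = 2064 / 42.143 = 48.98 yr.

49.0 yr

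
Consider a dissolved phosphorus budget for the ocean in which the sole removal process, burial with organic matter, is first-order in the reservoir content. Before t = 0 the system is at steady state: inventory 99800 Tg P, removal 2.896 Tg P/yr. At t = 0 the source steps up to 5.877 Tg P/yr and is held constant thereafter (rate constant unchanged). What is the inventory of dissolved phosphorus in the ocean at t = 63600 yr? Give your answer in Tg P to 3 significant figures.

Residence time τ = M₀/F₀ = 34460 yr. The eventual steady state is M_∞ = M₀·(F₁/F₀) = 99800 × 5.877/2.896 = 202530 Tg P.
The anomaly ΔM(t) = M(t) − M_∞ decays as ΔM₀·e^(−t/τ) with ΔM₀ = 99800 − 202530 = −102700 Tg P.
At t = 63600 yr, e^(−t/τ) = e^(−1.846) = 0.1579, so ΔM = −16220 Tg P and M = 202530 − 16220 = 186300 Tg P.

186000 Tg P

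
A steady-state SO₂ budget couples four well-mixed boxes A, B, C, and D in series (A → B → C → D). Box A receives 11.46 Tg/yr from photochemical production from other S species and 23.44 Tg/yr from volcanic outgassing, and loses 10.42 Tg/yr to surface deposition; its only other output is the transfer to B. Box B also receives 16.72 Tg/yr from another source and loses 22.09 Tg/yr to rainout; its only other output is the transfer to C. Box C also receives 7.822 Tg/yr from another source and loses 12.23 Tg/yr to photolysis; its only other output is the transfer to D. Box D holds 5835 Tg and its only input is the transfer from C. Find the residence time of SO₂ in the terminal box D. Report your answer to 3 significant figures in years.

397 yr

Box A: F(A→B) = (11.46 + 23.44) − 10.42 = 24.480 Tg/yr.
Box B: F(B→C) = (24.480 + 16.72) − 22.09 = 19.110 Tg/yr.
Box C: F(C→D) = (19.110 + 7.822) − 12.23 = 14.702 Tg/yr.
Box D throughput = its input = 14.702 Tg/yr; τ = 5835 / 14.702 = 396.9 yr.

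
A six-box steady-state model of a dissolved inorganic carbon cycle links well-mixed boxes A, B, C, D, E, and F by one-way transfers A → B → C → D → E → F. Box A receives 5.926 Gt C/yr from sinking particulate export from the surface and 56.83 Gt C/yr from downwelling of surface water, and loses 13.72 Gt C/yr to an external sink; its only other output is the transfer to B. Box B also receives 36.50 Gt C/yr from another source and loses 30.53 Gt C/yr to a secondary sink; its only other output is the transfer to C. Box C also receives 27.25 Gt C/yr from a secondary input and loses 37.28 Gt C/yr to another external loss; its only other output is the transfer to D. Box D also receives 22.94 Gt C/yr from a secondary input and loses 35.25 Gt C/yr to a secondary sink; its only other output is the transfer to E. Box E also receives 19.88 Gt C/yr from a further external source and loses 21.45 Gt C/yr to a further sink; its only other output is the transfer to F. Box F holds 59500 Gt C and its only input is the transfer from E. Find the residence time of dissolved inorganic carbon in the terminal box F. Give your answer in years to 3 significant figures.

Box A: F(A→B) = (5.926 + 56.83) − 13.72 = 49.036 Gt C/yr.
Box B: F(B→C) = (49.036 + 36.50) − 30.53 = 55.006 Gt C/yr.
Box C: F(C→D) = (55.006 + 27.25) − 37.28 = 44.976 Gt C/yr.
Box D: F(D→E) = (44.976 + 22.94) − 35.25 = 32.666 Gt C/yr.
Box E: F(E→F) = (32.666 + 19.88) − 21.45 = 31.096 Gt C/yr.
Box F throughput = its input = 31.096 Gt C/yr; τ = 59500 / 31.096 = 1913 yr.

1910 yr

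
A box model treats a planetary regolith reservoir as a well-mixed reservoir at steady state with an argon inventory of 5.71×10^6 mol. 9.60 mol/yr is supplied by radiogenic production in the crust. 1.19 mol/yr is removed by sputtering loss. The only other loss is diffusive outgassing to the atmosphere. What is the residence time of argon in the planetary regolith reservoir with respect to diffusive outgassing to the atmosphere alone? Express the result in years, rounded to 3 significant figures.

At steady state ΣF_in = ΣF_out.
ΣF_in = 9.6000 mol/yr.
Diffusive outgassing to the atmosphere flux = ΣF_in − (1.19) = 9.6000 − 1.190 = 8.410 mol/yr.
τ = M / F = 5.71×10^6 / 8.410 = 679000 yr.

679000 yr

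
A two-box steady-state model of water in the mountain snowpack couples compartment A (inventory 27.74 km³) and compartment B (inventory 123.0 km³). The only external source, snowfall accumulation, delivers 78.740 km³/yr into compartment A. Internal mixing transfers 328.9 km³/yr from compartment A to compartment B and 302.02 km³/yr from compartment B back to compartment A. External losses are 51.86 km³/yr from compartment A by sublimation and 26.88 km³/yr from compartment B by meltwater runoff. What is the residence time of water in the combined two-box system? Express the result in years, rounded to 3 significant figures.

1.91 yr

Residence time in the combined system uses the total inventory and the total *external* removal — internal exchanges between the two boxes cancel.
M_total = 27.74 + 123.0 = 150.74 km³.
ΣF_external_out = 51.86 + 26.88 = 78.740 km³/yr.
τ = M_total / ΣF_ext = 150.74 / 78.740 = 1.914 yr.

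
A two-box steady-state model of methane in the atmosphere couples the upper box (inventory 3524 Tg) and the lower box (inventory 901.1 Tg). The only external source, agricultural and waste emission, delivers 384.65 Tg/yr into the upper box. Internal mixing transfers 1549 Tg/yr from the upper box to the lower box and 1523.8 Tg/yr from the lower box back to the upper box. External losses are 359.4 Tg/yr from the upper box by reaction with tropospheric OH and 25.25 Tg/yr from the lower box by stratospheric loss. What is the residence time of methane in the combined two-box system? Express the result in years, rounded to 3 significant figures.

Treat the two boxes together as one reservoir: the mixing fluxes between them are internal recycling, so τ = ΣM / Σ(external losses).
M_total = 3524 + 901.1 = 4425.1 Tg.
ΣF_external_out = 359.4 + 25.25 = 384.65 Tg/yr.
τ = M_total / ΣF_ext = 4425.1 / 384.65 = 11.50 yr.

11.5 yr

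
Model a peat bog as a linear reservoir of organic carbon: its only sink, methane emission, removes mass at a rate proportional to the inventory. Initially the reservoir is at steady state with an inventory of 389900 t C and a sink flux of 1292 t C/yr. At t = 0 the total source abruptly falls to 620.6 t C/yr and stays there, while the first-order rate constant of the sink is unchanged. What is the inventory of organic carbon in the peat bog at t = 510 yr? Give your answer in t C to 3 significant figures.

τ = M₀/F₀ = 389900/1292 = 301.8 yr; rate constant k = 1/τ.
New steady state M_∞ = F₁/k = F₁·τ = 620.6 × 301.8 = 187280 t C.
M(t) = M_∞ + (M₀ − M_∞)·e^(−t/τ); t/τ = 510/301.8 = 1.690, so e^(−t/τ) = 0.1845.
M(t) = 187280 + 202600 × 0.1845 = 224670 t C.

225000 t C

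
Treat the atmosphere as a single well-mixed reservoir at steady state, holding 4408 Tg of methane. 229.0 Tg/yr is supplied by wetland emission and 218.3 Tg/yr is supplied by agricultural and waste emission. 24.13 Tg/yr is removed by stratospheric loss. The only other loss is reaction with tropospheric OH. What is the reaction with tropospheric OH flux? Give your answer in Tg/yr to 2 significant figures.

420 Tg/yr

At steady state ΣF_in = ΣF_out.
ΣF_in = 229.0 + 218.3 = 447.30 Tg/yr.
Reaction with tropospheric OH flux = ΣF_in − (24.13) = 447.30 − 24.13 = 423.2 Tg/yr.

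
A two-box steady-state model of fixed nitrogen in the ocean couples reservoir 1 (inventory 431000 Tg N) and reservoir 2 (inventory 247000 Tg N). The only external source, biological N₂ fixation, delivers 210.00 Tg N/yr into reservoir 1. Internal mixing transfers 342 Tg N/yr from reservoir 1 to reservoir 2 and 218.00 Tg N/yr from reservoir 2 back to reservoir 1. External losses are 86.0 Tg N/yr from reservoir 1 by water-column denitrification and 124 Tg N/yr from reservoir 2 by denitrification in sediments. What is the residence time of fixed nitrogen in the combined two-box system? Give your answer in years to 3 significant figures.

3230 yr

Treat the two boxes together as one reservoir: the mixing fluxes between them are internal recycling, so τ = ΣM / Σ(external losses).
M_total = 431000 + 247000 = 678000 Tg N.
ΣF_external_out = 86.0 + 124 = 210.00 Tg N/yr.
τ = M_total / ΣF_ext = 678000 / 210.00 = 3229 yr.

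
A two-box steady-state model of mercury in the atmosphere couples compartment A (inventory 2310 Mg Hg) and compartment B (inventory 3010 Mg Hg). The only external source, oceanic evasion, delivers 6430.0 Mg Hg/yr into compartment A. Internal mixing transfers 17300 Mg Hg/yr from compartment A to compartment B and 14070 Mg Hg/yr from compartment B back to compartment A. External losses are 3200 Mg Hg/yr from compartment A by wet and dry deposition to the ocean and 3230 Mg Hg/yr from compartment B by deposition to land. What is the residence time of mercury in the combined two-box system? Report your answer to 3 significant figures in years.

Residence time in the combined system uses the total inventory and the total *external* removal — internal exchanges between the two boxes cancel.
M_total = 2310 + 3010 = 5320.0 Mg Hg.
ΣF_external_out = 3200 + 3230 = 6430.0 Mg Hg/yr.
τ = M_total / ΣF_ext = 5320.0 / 6430.0 = 0.8274 yr.

0.827 yr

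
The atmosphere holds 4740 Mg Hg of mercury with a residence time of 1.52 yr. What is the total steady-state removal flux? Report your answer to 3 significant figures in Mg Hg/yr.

3120 Mg Hg/yr

F = M / τ = 4740 / 1.52 = 3118 Mg Hg/yr.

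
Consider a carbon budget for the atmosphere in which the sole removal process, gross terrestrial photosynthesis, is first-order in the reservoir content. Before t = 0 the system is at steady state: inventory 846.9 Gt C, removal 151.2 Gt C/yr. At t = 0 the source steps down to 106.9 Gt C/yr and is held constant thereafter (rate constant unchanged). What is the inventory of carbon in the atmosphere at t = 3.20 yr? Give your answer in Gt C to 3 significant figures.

τ = M₀/F₀ = 846.9/151.2 = 5.601 yr; rate constant k = 1/τ.
New steady state M_∞ = F₁/k = F₁·τ = 106.9 × 5.601 = 598.77 Gt C.
M(t) = M_∞ + (M₀ − M_∞)·e^(−t/τ); t/τ = 3.20/5.601 = 0.5713, so e^(−t/τ) = 0.5648.
M(t) = 598.77 + 248.1 × 0.5648 = 738.91 Gt C.

739 Gt C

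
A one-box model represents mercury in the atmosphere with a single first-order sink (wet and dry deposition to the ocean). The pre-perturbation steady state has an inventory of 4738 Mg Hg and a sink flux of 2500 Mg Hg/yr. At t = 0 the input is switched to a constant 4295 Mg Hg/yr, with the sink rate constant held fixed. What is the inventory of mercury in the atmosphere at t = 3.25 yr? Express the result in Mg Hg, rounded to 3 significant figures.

The sink rate constant is k = F₀/M₀ = 2500/4738 = 0.5276 yr⁻¹.
Solving dM/dt = F₁ − kM with M(0) = M₀ gives M(t) = F₁/k + (M₀ − F₁/k)·e^(−kt).
F₁/k = 4295/0.5276 = 8139.9 Mg Hg; kt = 0.5276 × 3.25 = 1.715, e^(−kt) = 0.1800.
M(3.25) = 8139.9 + (4738 − 8139.9) × 0.1800 = 8139.9 − 612.3 = 7527.6 Mg Hg.

7530 Mg Hg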